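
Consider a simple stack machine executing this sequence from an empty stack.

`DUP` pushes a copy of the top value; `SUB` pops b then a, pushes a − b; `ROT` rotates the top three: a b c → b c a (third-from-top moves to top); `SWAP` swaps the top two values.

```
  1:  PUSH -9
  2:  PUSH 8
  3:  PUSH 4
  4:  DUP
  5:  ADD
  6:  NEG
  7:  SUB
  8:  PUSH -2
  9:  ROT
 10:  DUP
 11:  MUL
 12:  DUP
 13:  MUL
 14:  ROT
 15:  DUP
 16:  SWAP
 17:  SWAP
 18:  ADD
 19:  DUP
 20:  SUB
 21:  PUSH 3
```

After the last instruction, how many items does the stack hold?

PUSH -9  [-9]
PUSH 8   [-9, 8]
PUSH 4   [-9, 8, 4]
DUP      [-9, 8, 4, 4]
ADD      [-9, 8, 8]
NEG      [-9, 8, -8]
SUB      [-9, 16]
PUSH -2  [-9, 16, -2]
ROT      [16, -2, -9]
DUP      [16, -2, -9, -9]
MUL      [16, -2, 81]
DUP      [16, -2, 81, 81]
MUL      [16, -2, 6561]
ROT      [-2, 6561, 16]
DUP      [-2, 6561, 16, 16]
SWAP     [-2, 6561, 16, 16]
SWAP     [-2, 6561, 16, 16]
ADD      [-2, 6561, 32]
DUP      [-2, 6561, 32, 32]
SUB      [-2, 6561, 0]
PUSH 3   [-2, 6561, 0, 3]

4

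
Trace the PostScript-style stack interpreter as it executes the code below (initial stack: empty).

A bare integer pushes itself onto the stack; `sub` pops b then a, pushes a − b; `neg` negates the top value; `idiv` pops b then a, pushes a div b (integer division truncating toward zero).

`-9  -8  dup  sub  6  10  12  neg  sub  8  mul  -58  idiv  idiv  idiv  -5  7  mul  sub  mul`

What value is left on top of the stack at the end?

-9   → -9
-8   → -9 -8
dup  → -9 -8 -8
sub  → -9 0
6    → -9 0 6
10   → -9 0 6 10
12   → -9 0 6 10 12
neg  → -9 0 6 10 -12
sub  → -9 0 6 22
8    → -9 0 6 22 8
mul  → -9 0 6 176
-58  → -9 0 6 176 -58
idiv → -9 0 6 -3
idiv → -9 0 -2
idiv → -9 0
-5   → -9 0 -5
7    → -9 0 -5 7
mul  → -9 0 -35
sub  → -9 35
mul  → -315

-315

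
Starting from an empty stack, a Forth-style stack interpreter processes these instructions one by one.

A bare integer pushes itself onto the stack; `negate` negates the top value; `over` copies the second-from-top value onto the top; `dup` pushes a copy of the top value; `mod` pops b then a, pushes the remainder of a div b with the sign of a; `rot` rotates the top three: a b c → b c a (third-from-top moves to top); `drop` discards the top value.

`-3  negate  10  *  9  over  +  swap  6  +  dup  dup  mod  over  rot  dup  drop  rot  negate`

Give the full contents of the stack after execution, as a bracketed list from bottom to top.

[39, 36, 36, 0]

-3     -> -3
negate -> 3
10     -> 3 10
*      -> 30
9      -> 30 9
over   -> 30 9 30
+      -> 30 39
swap   -> 39 30
6      -> 39 30 6
+      -> 39 36
dup    -> 39 36 36
dup    -> 39 36 36 36
mod    -> 39 36 0
over   -> 39 36 0 36
rot    -> 39 0 36 36
dup    -> 39 0 36 36 36
drop   -> 39 0 36 36
rot    -> 39 36 36 0
negate -> 39 36 36 0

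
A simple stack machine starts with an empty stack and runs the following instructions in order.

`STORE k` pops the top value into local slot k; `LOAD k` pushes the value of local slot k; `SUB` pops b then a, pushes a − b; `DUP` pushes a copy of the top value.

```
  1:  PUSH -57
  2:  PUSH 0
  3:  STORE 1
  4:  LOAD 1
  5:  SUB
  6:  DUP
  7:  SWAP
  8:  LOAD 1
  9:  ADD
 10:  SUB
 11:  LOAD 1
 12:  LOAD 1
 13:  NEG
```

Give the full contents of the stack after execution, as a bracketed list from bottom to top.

PUSH -57 → [-57]
PUSH 0   → [-57, 0]
STORE 1  → [-57]
LOAD 1   → [-57, 0]
SUB      → [-57]
DUP      → [-57, -57]
SWAP     → [-57, -57]
LOAD 1   → [-57, -57, 0]
ADD      → [-57, -57]
SUB      → [0]
LOAD 1   → [0, 0]
LOAD 1   → [0, 0, 0]
NEG      → [0, 0, 0]

[0, 0, 0]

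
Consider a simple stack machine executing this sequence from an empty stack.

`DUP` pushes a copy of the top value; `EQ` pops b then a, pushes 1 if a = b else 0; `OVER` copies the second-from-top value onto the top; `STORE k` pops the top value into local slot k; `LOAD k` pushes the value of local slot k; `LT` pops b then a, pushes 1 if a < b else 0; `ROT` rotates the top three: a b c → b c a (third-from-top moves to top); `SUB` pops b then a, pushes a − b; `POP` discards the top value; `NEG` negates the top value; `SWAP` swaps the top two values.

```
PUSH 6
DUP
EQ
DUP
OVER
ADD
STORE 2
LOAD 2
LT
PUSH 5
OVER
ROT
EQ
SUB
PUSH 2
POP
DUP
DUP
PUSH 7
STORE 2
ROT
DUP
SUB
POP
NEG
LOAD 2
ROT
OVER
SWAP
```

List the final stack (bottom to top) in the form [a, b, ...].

PUSH 6  → [6]
DUP     → [6, 6]
EQ      → [1]
DUP     → [1, 1]
OVER    → [1, 1, 1]
ADD     → [1, 2]
STORE 2 → [1]
LOAD 2  → [1, 2]
LT      → [1]
PUSH 5  → [1, 5]
OVER    → [1, 5, 1]
ROT     → [5, 1, 1]
EQ      → [5, 1]
SUB     → [4]
PUSH 2  → [4, 2]
POP     → [4]
DUP     → [4, 4]
DUP     → [4, 4, 4]
PUSH 7  → [4, 4, 4, 7]
STORE 2 → [4, 4, 4]
ROT     → [4, 4, 4]
DUP     → [4, 4, 4, 4]
SUB     → [4, 4, 0]
POP     → [4, 4]
NEG     → [4, -4]
LOAD 2  → [4, -4, 7]
ROT     → [-4, 7, 4]
OVER    → [-4, 7, 4, 7]
SWAP    → [-4, 7, 7, 4]

[-4, 7, 7, 4]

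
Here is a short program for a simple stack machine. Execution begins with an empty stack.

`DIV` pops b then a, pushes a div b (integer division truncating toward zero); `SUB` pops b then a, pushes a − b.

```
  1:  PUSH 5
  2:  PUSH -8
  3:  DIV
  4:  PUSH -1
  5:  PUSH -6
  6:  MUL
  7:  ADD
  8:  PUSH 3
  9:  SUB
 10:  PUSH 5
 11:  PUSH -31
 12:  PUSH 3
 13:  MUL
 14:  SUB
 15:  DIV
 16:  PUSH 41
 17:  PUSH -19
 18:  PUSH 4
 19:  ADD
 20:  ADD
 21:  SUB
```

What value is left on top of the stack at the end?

-26

PUSH 5    5
PUSH -8   5 -8
DIV       0
PUSH -1   0 -1
PUSH -6   0 -1 -6
MUL       0 6
ADD       6
PUSH 3    6 3
SUB       3
PUSH 5    3 5
PUSH -31  3 5 -31
PUSH 3    3 5 -31 3
MUL       3 5 -93
SUB       3 98
DIV       0
PUSH 41   0 41
PUSH -19  0 41 -19
PUSH 4    0 41 -19 4
ADD       0 41 -15
ADD       0 26
SUB       -26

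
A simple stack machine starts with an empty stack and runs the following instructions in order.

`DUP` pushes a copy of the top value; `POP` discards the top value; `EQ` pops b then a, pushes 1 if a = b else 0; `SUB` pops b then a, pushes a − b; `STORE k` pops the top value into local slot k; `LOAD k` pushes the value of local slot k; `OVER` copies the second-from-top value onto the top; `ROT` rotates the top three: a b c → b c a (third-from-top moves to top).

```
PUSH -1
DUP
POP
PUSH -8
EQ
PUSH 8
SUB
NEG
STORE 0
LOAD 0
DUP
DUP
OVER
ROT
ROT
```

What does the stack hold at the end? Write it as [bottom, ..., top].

[8, 8, 8, 8]

PUSH -1 : -1
DUP     : -1 -1
POP     : -1
PUSH -8 : -1 -8
EQ      : 0
PUSH 8  : 0 8
SUB     : -8
NEG     : 8
STORE 0 : (empty)
LOAD 0  : 8
DUP     : 8 8
DUP     : 8 8 8
OVER    : 8 8 8 8
ROT     : 8 8 8 8
ROT     : 8 8 8 8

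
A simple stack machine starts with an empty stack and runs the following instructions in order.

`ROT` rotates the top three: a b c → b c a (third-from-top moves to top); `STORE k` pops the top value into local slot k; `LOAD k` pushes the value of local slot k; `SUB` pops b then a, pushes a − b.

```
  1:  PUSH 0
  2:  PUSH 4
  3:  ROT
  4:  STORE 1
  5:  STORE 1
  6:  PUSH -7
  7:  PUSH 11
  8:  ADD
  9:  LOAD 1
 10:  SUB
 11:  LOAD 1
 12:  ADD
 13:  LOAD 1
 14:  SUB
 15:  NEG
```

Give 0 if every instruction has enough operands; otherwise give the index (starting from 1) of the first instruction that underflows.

PUSH 0 → [0]
PUSH 4 → [0, 4]
ROT  — needs 3 operands, stack has 2 → underflow

3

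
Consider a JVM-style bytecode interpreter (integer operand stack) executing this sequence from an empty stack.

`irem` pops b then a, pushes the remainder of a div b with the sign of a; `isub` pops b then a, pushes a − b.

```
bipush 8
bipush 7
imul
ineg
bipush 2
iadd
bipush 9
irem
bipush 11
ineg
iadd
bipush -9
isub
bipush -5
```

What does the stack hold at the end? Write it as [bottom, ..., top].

bipush 8  → 8
bipush 7  → 8 7
imul      → 56
ineg      → -56
bipush 2  → -56 2
iadd      → -54
bipush 9  → -54 9
irem      → 0
bipush 11 → 0 11
ineg      → 0 -11
iadd      → -11
bipush -9 → -11 -9
isub      → -2
bipush -5 → -2 -5

[-2, -5]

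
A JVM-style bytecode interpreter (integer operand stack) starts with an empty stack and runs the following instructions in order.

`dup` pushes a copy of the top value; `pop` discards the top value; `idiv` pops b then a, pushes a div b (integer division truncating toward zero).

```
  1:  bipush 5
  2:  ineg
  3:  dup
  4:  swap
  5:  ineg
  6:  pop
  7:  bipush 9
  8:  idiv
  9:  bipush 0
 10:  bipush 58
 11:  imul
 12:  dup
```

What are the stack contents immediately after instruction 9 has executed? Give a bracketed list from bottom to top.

bipush 5 -> 5
ineg     -> -5
dup      -> -5 -5
swap     -> -5 -5
ineg     -> -5 5
pop      -> -5
bipush 9 -> -5 9
idiv     -> 0
bipush 0 -> 0 0

[0, 0]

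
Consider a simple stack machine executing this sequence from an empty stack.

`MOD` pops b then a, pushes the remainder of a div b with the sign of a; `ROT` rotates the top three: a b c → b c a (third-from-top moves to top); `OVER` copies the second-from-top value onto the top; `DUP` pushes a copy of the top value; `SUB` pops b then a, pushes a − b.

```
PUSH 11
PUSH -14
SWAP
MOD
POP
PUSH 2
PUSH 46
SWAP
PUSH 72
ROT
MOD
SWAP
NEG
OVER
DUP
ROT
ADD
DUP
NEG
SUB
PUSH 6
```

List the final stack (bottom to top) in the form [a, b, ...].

[26, 26, 48, 6]

PUSH 11  -> 11
PUSH -14 -> 11 -14
SWAP     -> -14 11
MOD      -> -3
POP      -> (empty)
PUSH 2   -> 2
PUSH 46  -> 2 46
SWAP     -> 46 2
PUSH 72  -> 46 2 72
ROT      -> 2 72 46
MOD      -> 2 26
SWAP     -> 26 2
NEG      -> 26 -2
OVER     -> 26 -2 26
DUP      -> 26 -2 26 26
ROT      -> 26 26 26 -2
ADD      -> 26 26 24
DUP      -> 26 26 24 24
NEG      -> 26 26 24 -24
SUB      -> 26 26 48
PUSH 6   -> 26 26 48 6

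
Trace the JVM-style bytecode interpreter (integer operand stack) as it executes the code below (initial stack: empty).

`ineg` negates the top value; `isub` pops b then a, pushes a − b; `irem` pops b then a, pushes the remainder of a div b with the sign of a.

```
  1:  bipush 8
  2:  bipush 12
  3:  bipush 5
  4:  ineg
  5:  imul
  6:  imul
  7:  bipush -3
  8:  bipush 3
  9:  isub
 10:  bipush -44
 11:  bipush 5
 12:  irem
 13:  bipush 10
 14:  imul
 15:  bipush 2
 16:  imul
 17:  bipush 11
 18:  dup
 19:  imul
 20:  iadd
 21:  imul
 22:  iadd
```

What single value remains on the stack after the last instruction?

-726

bipush 8   -> [8]
bipush 12  -> [8, 12]
bipush 5   -> [8, 12, 5]
ineg       -> [8, 12, -5]
imul       -> [8, -60]
imul       -> [-480]
bipush -3  -> [-480, -3]
bipush 3   -> [-480, -3, 3]
isub       -> [-480, -6]
bipush -44 -> [-480, -6, -44]
bipush 5   -> [-480, -6, -44, 5]
irem       -> [-480, -6, -4]
bipush 10  -> [-480, -6, -4, 10]
imul       -> [-480, -6, -40]
bipush 2   -> [-480, -6, -40, 2]
imul       -> [-480, -6, -80]
bipush 11  -> [-480, -6, -80, 11]
dup        -> [-480, -6, -80, 11, 11]
imul       -> [-480, -6, -80, 121]
iadd       -> [-480, -6, 41]
imul       -> [-480, -246]
iadd       -> [-726]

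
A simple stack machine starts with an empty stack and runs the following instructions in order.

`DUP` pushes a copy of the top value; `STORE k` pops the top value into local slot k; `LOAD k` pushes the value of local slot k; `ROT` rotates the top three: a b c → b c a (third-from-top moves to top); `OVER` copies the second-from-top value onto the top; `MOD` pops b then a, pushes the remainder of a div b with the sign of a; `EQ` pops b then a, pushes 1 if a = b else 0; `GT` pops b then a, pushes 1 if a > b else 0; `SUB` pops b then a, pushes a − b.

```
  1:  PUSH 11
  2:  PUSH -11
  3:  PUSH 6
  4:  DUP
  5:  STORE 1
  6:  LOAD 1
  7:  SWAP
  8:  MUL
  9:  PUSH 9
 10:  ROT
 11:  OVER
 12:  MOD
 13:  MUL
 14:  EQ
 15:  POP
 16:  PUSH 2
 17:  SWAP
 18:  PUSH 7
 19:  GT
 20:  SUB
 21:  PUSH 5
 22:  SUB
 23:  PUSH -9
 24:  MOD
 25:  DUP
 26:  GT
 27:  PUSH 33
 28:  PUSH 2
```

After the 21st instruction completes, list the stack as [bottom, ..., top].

PUSH 11  -> 11
PUSH -11 -> 11 -11
PUSH 6   -> 11 -11 6
DUP      -> 11 -11 6 6
STORE 1  -> 11 -11 6
LOAD 1   -> 11 -11 6 6
SWAP     -> 11 -11 6 6
MUL      -> 11 -11 36
PUSH 9   -> 11 -11 36 9
ROT      -> 11 36 9 -11
OVER     -> 11 36 9 -11 9
MOD      -> 11 36 9 -2
MUL      -> 11 36 -18
EQ       -> 11 0
POP      -> 11
PUSH 2   -> 11 2
SWAP     -> 2 11
PUSH 7   -> 2 11 7
GT       -> 2 1
SUB      -> 1
PUSH 5   -> 1 5

[1, 5]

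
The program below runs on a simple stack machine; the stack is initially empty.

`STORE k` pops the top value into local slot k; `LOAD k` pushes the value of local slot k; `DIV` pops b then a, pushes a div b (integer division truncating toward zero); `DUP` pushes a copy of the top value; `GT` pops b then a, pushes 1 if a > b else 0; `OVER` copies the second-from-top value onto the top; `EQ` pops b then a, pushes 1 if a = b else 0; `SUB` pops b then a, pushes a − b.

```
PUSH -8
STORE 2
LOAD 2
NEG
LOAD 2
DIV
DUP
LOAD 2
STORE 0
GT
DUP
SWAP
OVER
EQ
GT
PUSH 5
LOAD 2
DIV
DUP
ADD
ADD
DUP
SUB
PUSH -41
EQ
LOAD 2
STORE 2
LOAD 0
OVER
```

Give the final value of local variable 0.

PUSH -8  : [-8]
STORE 2  : []
LOAD 2   : [-8]
NEG      : [8]
LOAD 2   : [8, -8]
DIV      : [-1]
DUP      : [-1, -1]
LOAD 2   : [-1, -1, -8]
STORE 0  : [-1, -1]
GT       : [0]
DUP      : [0, 0]
SWAP     : [0, 0]
OVER     : [0, 0, 0]
EQ       : [0, 1]
GT       : [0]
PUSH 5   : [0, 5]
LOAD 2   : [0, 5, -8]
DIV      : [0, 0]
DUP      : [0, 0, 0]
ADD      : [0, 0]
ADD      : [0]
DUP      : [0, 0]
SUB      : [0]
PUSH -41 : [0, -41]
EQ       : [0]
LOAD 2   : [0, -8]
STORE 2  : [0]
LOAD 0   : [0, -8]
OVER     : [0, -8, 0]

-8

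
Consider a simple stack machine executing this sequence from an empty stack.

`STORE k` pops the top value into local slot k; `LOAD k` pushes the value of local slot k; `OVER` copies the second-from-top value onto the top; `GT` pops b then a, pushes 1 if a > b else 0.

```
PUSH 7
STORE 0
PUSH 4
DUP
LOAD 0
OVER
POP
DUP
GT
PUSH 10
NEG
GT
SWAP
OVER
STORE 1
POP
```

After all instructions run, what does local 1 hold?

1

PUSH 7  : 7
STORE 0 : (empty)
PUSH 4  : 4
DUP     : 4 4
LOAD 0  : 4 4 7
OVER    : 4 4 7 4
POP     : 4 4 7
DUP     : 4 4 7 7
GT      : 4 4 0
PUSH 10 : 4 4 0 10
NEG     : 4 4 0 -10
GT      : 4 4 1
SWAP    : 4 1 4
OVER    : 4 1 4 1
STORE 1 : 4 1 4
POP     : 4 1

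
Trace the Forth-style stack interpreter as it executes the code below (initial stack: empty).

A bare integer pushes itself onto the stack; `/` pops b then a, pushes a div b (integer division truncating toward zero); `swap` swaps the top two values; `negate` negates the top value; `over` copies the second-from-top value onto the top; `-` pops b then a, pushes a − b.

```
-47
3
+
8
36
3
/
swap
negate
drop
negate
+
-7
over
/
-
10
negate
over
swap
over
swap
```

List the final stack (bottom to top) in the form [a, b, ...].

[-56, -56, -56, -10]

-47    -> [-47]
3      -> [-47, 3]
+      -> [-44]
8      -> [-44, 8]
36     -> [-44, 8, 36]
3      -> [-44, 8, 36, 3]
/      -> [-44, 8, 12]
swap   -> [-44, 12, 8]
negate -> [-44, 12, -8]
drop   -> [-44, 12]
negate -> [-44, -12]
+      -> [-56]
-7     -> [-56, -7]
over   -> [-56, -7, -56]
/      -> [-56, 0]
-      -> [-56]
10     -> [-56, 10]
negate -> [-56, -10]
over   -> [-56, -10, -56]
swap   -> [-56, -56, -10]
over   -> [-56, -56, -10, -56]
swap   -> [-56, -56, -56, -10]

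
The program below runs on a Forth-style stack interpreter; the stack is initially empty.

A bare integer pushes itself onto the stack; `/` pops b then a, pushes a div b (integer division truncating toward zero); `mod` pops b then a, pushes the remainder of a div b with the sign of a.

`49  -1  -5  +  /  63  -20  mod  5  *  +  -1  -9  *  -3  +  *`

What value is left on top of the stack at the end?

49  : [49]
-1  : [49, -1]
-5  : [49, -1, -5]
+   : [49, -6]
/   : [-8]
63  : [-8, 63]
-20 : [-8, 63, -20]
mod : [-8, 3]
5   : [-8, 3, 5]
*   : [-8, 15]
+   : [7]
-1  : [7, -1]
-9  : [7, -1, -9]
*   : [7, 9]
-3  : [7, 9, -3]
+   : [7, 6]
*   : [42]

42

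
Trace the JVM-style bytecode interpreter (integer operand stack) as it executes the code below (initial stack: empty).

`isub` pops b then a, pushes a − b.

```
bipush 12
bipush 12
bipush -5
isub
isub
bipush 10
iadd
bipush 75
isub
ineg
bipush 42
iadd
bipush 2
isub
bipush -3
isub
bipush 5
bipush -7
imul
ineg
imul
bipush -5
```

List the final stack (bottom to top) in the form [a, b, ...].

[3955, -5]

bipush 12 -> 12
bipush 12 -> 12 12
bipush -5 -> 12 12 -5
isub      -> 12 17
isub      -> -5
bipush 10 -> -5 10
iadd      -> 5
bipush 75 -> 5 75
isub      -> -70
ineg      -> 70
bipush 42 -> 70 42
iadd      -> 112
bipush 2  -> 112 2
isub      -> 110
bipush -3 -> 110 -3
isub      -> 113
bipush 5  -> 113 5
bipush -7 -> 113 5 -7
imul      -> 113 -35
ineg      -> 113 35
imul      -> 3955
bipush -5 -> 3955 -5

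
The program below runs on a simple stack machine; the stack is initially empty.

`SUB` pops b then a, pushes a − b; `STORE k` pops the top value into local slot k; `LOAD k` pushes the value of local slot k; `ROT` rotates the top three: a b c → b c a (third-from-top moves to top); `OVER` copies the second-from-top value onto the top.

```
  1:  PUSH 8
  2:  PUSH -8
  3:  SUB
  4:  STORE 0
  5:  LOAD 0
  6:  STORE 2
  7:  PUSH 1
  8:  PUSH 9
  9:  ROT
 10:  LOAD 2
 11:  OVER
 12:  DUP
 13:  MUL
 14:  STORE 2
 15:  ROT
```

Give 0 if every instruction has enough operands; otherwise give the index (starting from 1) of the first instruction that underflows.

PUSH 8  : 8
PUSH -8 : 8 -8
SUB     : 16
STORE 0 : (empty)
LOAD 0  : 16
STORE 2 : (empty)
PUSH 1  : 1
PUSH 9  : 1 9
ROT  — needs 3 operands, stack has 2 → underflow

9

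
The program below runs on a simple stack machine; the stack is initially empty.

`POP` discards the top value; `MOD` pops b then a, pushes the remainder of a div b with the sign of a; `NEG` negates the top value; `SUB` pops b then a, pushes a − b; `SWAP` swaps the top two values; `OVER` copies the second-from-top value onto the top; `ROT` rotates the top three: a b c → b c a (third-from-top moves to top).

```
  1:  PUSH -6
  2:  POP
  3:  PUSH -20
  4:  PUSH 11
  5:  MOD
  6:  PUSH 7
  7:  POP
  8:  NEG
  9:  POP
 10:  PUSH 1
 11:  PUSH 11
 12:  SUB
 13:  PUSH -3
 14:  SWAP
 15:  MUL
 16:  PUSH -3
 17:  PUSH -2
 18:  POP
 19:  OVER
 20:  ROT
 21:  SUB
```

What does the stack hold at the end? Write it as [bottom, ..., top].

[-3, 0]

PUSH -6  : -6
POP      : (empty)
PUSH -20 : -20
PUSH 11  : -20 11
MOD      : -9
PUSH 7   : -9 7
POP      : -9
NEG      : 9
POP      : (empty)
PUSH 1   : 1
PUSH 11  : 1 11
SUB      : -10
PUSH -3  : -10 -3
SWAP     : -3 -10
MUL      : 30
PUSH -3  : 30 -3
PUSH -2  : 30 -3 -2
POP      : 30 -3
OVER     : 30 -3 30
ROT      : -3 30 30
SUB      : -3 0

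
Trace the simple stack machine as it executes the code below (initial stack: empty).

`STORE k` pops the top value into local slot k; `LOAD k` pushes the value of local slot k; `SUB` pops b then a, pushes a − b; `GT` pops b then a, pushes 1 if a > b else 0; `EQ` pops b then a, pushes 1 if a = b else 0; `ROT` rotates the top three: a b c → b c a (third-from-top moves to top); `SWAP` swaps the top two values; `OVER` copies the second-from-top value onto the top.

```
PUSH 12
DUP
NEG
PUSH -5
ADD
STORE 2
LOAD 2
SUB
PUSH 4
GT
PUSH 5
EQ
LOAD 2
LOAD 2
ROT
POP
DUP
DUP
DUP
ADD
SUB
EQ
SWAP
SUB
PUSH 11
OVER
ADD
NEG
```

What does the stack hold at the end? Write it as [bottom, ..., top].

[17, -28]

PUSH 12 : [12]
DUP     : [12, 12]
NEG     : [12, -12]
PUSH -5 : [12, -12, -5]
ADD     : [12, -17]
STORE 2 : [12]
LOAD 2  : [12, -17]
SUB     : [29]
PUSH 4  : [29, 4]
GT      : [1]
PUSH 5  : [1, 5]
EQ      : [0]
LOAD 2  : [0, -17]
LOAD 2  : [0, -17, -17]
ROT     : [-17, -17, 0]
POP     : [-17, -17]
DUP     : [-17, -17, -17]
DUP     : [-17, -17, -17, -17]
DUP     : [-17, -17, -17, -17, -17]
ADD     : [-17, -17, -17, -34]
SUB     : [-17, -17, 17]
EQ      : [-17, 0]
SWAP    : [0, -17]
SUB     : [17]
PUSH 11 : [17, 11]
OVER    : [17, 11, 17]
ADD     : [17, 28]
NEG     : [17, -28]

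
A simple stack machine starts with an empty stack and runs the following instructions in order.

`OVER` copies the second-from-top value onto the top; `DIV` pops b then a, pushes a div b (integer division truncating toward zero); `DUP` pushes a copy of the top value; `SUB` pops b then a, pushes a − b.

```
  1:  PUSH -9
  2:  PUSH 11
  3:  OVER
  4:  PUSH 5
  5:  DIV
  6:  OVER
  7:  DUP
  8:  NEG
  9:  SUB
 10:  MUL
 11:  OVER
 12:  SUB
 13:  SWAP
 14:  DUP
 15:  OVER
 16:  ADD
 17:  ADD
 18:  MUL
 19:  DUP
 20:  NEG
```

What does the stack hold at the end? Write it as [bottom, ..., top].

PUSH -9  -9
PUSH 11  -9 11
OVER     -9 11 -9
PUSH 5   -9 11 -9 5
DIV      -9 11 -1
OVER     -9 11 -1 11
DUP      -9 11 -1 11 11
NEG      -9 11 -1 11 -11
SUB      -9 11 -1 22
MUL      -9 11 -22
OVER     -9 11 -22 11
SUB      -9 11 -33
SWAP     -9 -33 11
DUP      -9 -33 11 11
OVER     -9 -33 11 11 11
ADD      -9 -33 11 22
ADD      -9 -33 33
MUL      -9 -1089
DUP      -9 -1089 -1089
NEG      -9 -1089 1089

[-9, -1089, 1089]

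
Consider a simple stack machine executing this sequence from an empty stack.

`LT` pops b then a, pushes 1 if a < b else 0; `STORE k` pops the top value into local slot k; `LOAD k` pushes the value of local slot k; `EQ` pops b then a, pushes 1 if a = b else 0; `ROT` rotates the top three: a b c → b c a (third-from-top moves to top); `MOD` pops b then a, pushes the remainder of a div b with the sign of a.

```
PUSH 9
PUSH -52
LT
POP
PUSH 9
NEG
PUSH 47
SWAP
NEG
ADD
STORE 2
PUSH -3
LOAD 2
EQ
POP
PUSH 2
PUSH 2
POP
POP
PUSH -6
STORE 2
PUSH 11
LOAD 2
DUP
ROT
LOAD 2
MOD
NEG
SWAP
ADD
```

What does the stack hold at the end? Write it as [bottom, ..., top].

PUSH 9   -> 9
PUSH -52 -> 9 -52
LT       -> 0
POP      -> (empty)
PUSH 9   -> 9
NEG      -> -9
PUSH 47  -> -9 47
SWAP     -> 47 -9
NEG      -> 47 9
ADD      -> 56
STORE 2  -> (empty)
PUSH -3  -> -3
LOAD 2   -> -3 56
EQ       -> 0
POP      -> (empty)
PUSH 2   -> 2
PUSH 2   -> 2 2
POP      -> 2
POP      -> (empty)
PUSH -6  -> -6
STORE 2  -> (empty)
PUSH 11  -> 11
LOAD 2   -> 11 -6
DUP      -> 11 -6 -6
ROT      -> -6 -6 11
LOAD 2   -> -6 -6 11 -6
MOD      -> -6 -6 5
NEG      -> -6 -6 -5
SWAP     -> -6 -5 -6
ADD      -> -6 -11

[-6, -11]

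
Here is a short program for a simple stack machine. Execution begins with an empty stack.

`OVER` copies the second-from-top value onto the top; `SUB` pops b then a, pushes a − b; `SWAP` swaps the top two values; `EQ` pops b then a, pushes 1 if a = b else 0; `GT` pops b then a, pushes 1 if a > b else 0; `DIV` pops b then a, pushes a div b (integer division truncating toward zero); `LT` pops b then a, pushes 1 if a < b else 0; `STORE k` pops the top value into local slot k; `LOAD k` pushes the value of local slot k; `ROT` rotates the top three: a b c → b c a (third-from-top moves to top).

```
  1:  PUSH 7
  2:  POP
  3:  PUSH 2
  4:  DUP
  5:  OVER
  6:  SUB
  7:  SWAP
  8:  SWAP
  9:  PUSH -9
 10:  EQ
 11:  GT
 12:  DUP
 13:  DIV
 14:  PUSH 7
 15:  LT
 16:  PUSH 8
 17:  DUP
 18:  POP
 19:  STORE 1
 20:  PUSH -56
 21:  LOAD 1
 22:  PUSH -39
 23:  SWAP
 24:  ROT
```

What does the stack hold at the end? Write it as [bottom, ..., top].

[1, -39, 8, -56]

PUSH 7   : [7]
POP      : []
PUSH 2   : [2]
DUP      : [2, 2]
OVER     : [2, 2, 2]
SUB      : [2, 0]
SWAP     : [0, 2]
SWAP     : [2, 0]
PUSH -9  : [2, 0, -9]
EQ       : [2, 0]
GT       : [1]
DUP      : [1, 1]
DIV      : [1]
PUSH 7   : [1, 7]
LT       : [1]
PUSH 8   : [1, 8]
DUP      : [1, 8, 8]
POP      : [1, 8]
STORE 1  : [1]
PUSH -56 : [1, -56]
LOAD 1   : [1, -56, 8]
PUSH -39 : [1, -56, 8, -39]
SWAP     : [1, -56, -39, 8]
ROT      : [1, -39, 8, -56]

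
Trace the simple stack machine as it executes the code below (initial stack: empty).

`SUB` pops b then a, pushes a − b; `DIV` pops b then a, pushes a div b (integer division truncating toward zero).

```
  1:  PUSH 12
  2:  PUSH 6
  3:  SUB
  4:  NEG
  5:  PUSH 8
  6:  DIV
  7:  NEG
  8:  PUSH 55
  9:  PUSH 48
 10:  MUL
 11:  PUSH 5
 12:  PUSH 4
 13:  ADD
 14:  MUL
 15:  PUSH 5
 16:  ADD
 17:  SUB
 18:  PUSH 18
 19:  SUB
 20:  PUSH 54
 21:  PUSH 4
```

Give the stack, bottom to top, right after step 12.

PUSH 12 -> [12]
PUSH 6  -> [12, 6]
SUB     -> [6]
NEG     -> [-6]
PUSH 8  -> [-6, 8]
DIV     -> [0]
NEG     -> [0]
PUSH 55 -> [0, 55]
PUSH 48 -> [0, 55, 48]
MUL     -> [0, 2640]
PUSH 5  -> [0, 2640, 5]
PUSH 4  -> [0, 2640, 5, 4]

[0, 2640, 5, 4]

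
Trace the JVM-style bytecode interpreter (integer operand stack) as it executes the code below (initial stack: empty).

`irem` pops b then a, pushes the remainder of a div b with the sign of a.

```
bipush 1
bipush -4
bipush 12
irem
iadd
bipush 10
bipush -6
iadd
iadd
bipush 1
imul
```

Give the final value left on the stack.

bipush 1   1
bipush -4  1 -4
bipush 12  1 -4 12
irem       1 -4
iadd       -3
bipush 10  -3 10
bipush -6  -3 10 -6
iadd       -3 4
iadd       1
bipush 1   1 1
imul       1

1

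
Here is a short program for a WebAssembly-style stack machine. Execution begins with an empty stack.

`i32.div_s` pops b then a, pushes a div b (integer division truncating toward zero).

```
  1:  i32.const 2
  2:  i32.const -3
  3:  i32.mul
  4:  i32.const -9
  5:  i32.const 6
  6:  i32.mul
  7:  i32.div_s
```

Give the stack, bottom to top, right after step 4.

[-6, -9]

i32.const 2  → [2]
i32.const -3 → [2, -3]
i32.mul      → [-6]
i32.const -9 → [-6, -9]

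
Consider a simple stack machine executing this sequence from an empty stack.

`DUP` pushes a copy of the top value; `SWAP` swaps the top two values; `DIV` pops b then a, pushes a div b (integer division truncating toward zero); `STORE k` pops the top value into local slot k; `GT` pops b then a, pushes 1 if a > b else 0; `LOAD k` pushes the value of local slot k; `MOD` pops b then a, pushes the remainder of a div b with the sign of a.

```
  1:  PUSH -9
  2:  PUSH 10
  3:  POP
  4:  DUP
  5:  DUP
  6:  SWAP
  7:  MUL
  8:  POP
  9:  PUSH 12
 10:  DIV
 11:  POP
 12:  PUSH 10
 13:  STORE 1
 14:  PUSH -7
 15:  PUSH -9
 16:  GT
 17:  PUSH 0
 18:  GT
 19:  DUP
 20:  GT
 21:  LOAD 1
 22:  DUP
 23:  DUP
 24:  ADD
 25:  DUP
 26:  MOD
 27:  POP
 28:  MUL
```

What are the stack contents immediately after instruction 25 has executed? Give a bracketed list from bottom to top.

PUSH -9 : -9
PUSH 10 : -9 10
POP     : -9
DUP     : -9 -9
DUP     : -9 -9 -9
SWAP    : -9 -9 -9
MUL     : -9 81
POP     : -9
PUSH 12 : -9 12
DIV     : 0
POP     : (empty)
PUSH 10 : 10
STORE 1 : (empty)
PUSH -7 : -7
PUSH -9 : -7 -9
GT      : 1
PUSH 0  : 1 0
GT      : 1
DUP     : 1 1
GT      : 0
LOAD 1  : 0 10
DUP     : 0 10 10
DUP     : 0 10 10 10
ADD     : 0 10 20
DUP     : 0 10 20 20

[0, 10, 20, 20]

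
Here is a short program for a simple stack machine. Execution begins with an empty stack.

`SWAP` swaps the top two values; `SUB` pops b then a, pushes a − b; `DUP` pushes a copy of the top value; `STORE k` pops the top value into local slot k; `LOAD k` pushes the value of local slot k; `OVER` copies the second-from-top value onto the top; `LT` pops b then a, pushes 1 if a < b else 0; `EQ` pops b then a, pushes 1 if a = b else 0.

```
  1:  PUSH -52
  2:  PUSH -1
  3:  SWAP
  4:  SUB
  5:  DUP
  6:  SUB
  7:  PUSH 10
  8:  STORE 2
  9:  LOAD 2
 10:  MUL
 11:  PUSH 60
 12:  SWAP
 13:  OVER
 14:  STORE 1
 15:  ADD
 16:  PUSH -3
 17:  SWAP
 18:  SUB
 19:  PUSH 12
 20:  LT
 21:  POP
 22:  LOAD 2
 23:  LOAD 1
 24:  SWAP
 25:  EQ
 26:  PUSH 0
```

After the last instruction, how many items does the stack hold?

2

PUSH -52 → -52
PUSH -1  → -52 -1
SWAP     → -1 -52
SUB      → 51
DUP      → 51 51
SUB      → 0
PUSH 10  → 0 10
STORE 2  → 0
LOAD 2   → 0 10
MUL      → 0
PUSH 60  → 0 60
SWAP     → 60 0
OVER     → 60 0 60
STORE 1  → 60 0
ADD      → 60
PUSH -3  → 60 -3
SWAP     → -3 60
SUB      → -63
PUSH 12  → -63 12
LT       → 1
POP      → (empty)
LOAD 2   → 10
LOAD 1   → 10 60
SWAP     → 60 10
EQ       → 0
PUSH 0   → 0 0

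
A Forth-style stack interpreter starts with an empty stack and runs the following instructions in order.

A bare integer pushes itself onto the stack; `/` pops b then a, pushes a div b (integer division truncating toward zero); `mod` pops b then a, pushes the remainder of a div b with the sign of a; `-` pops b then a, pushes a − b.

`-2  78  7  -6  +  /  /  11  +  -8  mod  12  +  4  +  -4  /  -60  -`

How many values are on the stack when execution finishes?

-2  -> -2
78  -> -2 78
7   -> -2 78 7
-6  -> -2 78 7 -6
+   -> -2 78 1
/   -> -2 78
/   -> 0
11  -> 0 11
+   -> 11
-8  -> 11 -8
mod -> 3
12  -> 3 12
+   -> 15
4   -> 15 4
+   -> 19
-4  -> 19 -4
/   -> -4
-60 -> -4 -60
-   -> 56

1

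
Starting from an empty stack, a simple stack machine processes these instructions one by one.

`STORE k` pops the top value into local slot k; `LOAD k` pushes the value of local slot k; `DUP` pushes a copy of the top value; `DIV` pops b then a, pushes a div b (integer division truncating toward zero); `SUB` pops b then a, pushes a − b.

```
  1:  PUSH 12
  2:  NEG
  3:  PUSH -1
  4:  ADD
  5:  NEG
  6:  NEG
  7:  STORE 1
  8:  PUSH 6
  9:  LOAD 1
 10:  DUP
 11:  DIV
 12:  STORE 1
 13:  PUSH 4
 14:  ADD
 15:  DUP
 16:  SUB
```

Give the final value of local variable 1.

1

PUSH 12 → [12]
NEG     → [-12]
PUSH -1 → [-12, -1]
ADD     → [-13]
NEG     → [13]
NEG     → [-13]
STORE 1 → []
PUSH 6  → [6]
LOAD 1  → [6, -13]
DUP     → [6, -13, -13]
DIV     → [6, 1]
STORE 1 → [6]
PUSH 4  → [6, 4]
ADD     → [10]
DUP     → [10, 10]
SUB     → [0]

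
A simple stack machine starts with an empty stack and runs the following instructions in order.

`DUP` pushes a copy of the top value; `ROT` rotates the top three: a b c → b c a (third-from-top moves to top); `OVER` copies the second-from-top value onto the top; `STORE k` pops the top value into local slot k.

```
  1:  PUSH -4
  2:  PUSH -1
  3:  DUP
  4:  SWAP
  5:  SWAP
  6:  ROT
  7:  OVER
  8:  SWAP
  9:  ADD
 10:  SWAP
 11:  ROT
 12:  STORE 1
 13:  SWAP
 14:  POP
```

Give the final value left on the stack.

PUSH -4 → [-4]
PUSH -1 → [-4, -1]
DUP     → [-4, -1, -1]
SWAP    → [-4, -1, -1]
SWAP    → [-4, -1, -1]
ROT     → [-1, -1, -4]
OVER    → [-1, -1, -4, -1]
SWAP    → [-1, -1, -1, -4]
ADD     → [-1, -1, -5]
SWAP    → [-1, -5, -1]
ROT     → [-5, -1, -1]
STORE 1 → [-5, -1]
SWAP    → [-1, -5]
POP     → [-1]

-1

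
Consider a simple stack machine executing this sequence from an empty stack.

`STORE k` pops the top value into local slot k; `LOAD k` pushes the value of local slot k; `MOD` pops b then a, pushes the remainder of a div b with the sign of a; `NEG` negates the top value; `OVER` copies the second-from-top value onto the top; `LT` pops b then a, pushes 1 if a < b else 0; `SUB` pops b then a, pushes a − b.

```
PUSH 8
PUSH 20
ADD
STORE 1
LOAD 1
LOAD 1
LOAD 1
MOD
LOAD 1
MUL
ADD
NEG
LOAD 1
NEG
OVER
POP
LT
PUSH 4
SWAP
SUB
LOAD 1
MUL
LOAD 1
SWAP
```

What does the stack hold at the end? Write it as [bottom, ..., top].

PUSH 8  : [8]
PUSH 20 : [8, 20]
ADD     : [28]
STORE 1 : []
LOAD 1  : [28]
LOAD 1  : [28, 28]
LOAD 1  : [28, 28, 28]
MOD     : [28, 0]
LOAD 1  : [28, 0, 28]
MUL     : [28, 0]
ADD     : [28]
NEG     : [-28]
LOAD 1  : [-28, 28]
NEG     : [-28, -28]
OVER    : [-28, -28, -28]
POP     : [-28, -28]
LT      : [0]
PUSH 4  : [0, 4]
SWAP    : [4, 0]
SUB     : [4]
LOAD 1  : [4, 28]
MUL     : [112]
LOAD 1  : [112, 28]
SWAP    : [28, 112]

[28, 112]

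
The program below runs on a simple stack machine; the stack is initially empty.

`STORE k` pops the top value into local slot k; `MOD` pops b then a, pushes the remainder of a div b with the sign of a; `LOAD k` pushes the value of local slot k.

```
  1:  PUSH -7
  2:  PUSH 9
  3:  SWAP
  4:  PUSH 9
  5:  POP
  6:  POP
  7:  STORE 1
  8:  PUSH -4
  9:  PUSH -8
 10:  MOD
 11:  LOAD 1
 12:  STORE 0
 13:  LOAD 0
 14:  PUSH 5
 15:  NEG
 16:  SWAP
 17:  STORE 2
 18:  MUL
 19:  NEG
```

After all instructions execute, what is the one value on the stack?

PUSH -7  [-7]
PUSH 9   [-7, 9]
SWAP     [9, -7]
PUSH 9   [9, -7, 9]
POP      [9, -7]
POP      [9]
STORE 1  []
PUSH -4  [-4]
PUSH -8  [-4, -8]
MOD      [-4]
LOAD 1   [-4, 9]
STORE 0  [-4]
LOAD 0   [-4, 9]
PUSH 5   [-4, 9, 5]
NEG      [-4, 9, -5]
SWAP     [-4, -5, 9]
STORE 2  [-4, -5]
MUL      [20]
NEG      [-20]

-20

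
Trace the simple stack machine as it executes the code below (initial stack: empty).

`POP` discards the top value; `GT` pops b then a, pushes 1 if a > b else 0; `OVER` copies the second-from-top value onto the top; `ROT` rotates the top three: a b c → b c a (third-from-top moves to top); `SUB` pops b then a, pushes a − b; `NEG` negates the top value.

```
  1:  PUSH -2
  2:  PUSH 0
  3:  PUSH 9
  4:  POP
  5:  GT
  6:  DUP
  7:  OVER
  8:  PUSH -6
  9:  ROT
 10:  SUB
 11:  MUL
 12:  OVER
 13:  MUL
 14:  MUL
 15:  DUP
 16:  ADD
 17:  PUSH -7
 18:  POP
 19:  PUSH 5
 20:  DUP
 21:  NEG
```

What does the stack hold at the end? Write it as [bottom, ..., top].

[0, 5, -5]

PUSH -2  [-2]
PUSH 0   [-2, 0]
PUSH 9   [-2, 0, 9]
POP      [-2, 0]
GT       [0]
DUP      [0, 0]
OVER     [0, 0, 0]
PUSH -6  [0, 0, 0, -6]
ROT      [0, 0, -6, 0]
SUB      [0, 0, -6]
MUL      [0, 0]
OVER     [0, 0, 0]
MUL      [0, 0]
MUL      [0]
DUP      [0, 0]
ADD      [0]
PUSH -7  [0, -7]
POP      [0]
PUSH 5   [0, 5]
DUP      [0, 5, 5]
NEG      [0, 5, -5]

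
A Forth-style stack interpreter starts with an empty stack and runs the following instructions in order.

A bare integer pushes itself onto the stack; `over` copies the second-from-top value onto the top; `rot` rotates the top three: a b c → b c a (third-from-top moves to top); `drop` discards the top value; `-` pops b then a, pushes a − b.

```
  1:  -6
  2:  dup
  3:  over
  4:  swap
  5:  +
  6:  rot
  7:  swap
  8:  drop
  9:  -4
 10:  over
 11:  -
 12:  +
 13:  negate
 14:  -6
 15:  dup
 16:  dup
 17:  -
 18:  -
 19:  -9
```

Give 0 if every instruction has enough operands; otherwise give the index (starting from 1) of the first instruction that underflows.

-6   : -6
dup  : -6 -6
over : -6 -6 -6
swap : -6 -6 -6
+    : -6 -12
rot  — needs 3 operands, stack has 2 → underflow

6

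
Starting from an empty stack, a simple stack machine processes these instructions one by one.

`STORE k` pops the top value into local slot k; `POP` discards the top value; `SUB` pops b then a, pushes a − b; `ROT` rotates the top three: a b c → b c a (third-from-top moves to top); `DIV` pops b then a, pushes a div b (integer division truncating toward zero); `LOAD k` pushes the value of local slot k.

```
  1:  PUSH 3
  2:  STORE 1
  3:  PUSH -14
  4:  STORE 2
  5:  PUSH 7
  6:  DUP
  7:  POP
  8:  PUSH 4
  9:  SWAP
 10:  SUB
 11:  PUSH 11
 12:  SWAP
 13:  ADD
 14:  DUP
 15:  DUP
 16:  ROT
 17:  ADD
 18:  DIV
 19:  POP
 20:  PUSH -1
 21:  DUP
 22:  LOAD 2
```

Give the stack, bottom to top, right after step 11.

[-3, 11]

PUSH 3   → [3]
STORE 1  → []
PUSH -14 → [-14]
STORE 2  → []
PUSH 7   → [7]
DUP      → [7, 7]
POP      → [7]
PUSH 4   → [7, 4]
SWAP     → [4, 7]
SUB      → [-3]
PUSH 11  → [-3, 11]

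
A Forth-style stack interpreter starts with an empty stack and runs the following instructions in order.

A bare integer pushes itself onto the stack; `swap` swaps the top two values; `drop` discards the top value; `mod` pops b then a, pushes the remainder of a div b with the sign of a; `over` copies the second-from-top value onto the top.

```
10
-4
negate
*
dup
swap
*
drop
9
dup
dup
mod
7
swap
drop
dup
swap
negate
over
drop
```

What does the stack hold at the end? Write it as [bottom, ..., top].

10     : [10]
-4     : [10, -4]
negate : [10, 4]
*      : [40]
dup    : [40, 40]
swap   : [40, 40]
*      : [1600]
drop   : []
9      : [9]
dup    : [9, 9]
dup    : [9, 9, 9]
mod    : [9, 0]
7      : [9, 0, 7]
swap   : [9, 7, 0]
drop   : [9, 7]
dup    : [9, 7, 7]
swap   : [9, 7, 7]
negate : [9, 7, -7]
over   : [9, 7, -7, 7]
drop   : [9, 7, -7]

[9, 7, -7]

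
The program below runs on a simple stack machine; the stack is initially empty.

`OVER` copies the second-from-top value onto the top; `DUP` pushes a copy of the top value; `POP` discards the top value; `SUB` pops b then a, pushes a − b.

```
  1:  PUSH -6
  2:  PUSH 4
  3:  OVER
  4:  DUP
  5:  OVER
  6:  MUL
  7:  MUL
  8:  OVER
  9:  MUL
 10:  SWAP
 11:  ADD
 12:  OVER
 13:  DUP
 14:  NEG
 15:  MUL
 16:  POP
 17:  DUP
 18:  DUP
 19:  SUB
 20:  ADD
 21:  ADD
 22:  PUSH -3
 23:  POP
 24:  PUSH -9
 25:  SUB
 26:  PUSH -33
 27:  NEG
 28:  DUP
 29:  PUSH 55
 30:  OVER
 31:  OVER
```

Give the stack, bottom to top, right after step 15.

[-6, -860, -36]

PUSH -6  [-6]
PUSH 4   [-6, 4]
OVER     [-6, 4, -6]
DUP      [-6, 4, -6, -6]
OVER     [-6, 4, -6, -6, -6]
MUL      [-6, 4, -6, 36]
MUL      [-6, 4, -216]
OVER     [-6, 4, -216, 4]
MUL      [-6, 4, -864]
SWAP     [-6, -864, 4]
ADD      [-6, -860]
OVER     [-6, -860, -6]
DUP      [-6, -860, -6, -6]
NEG      [-6, -860, -6, 6]
MUL      [-6, -860, -36]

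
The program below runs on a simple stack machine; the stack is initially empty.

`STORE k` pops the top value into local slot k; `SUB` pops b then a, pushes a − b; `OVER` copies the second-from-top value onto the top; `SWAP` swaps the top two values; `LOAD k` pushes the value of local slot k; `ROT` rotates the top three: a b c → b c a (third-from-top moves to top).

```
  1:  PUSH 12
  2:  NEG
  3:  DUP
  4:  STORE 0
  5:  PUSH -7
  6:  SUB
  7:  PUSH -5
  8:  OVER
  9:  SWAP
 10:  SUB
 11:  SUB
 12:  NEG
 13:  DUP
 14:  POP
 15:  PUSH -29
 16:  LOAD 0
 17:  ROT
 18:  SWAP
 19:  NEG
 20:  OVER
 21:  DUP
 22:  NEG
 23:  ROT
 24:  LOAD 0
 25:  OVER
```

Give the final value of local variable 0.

-12

PUSH 12  -> 12
NEG      -> -12
DUP      -> -12 -12
STORE 0  -> -12
PUSH -7  -> -12 -7
SUB      -> -5
PUSH -5  -> -5 -5
OVER     -> -5 -5 -5
SWAP     -> -5 -5 -5
SUB      -> -5 0
SUB      -> -5
NEG      -> 5
DUP      -> 5 5
POP      -> 5
PUSH -29 -> 5 -29
LOAD 0   -> 5 -29 -12
ROT      -> -29 -12 5
SWAP     -> -29 5 -12
NEG      -> -29 5 12
OVER     -> -29 5 12 5
DUP      -> -29 5 12 5 5
NEG      -> -29 5 12 5 -5
ROT      -> -29 5 5 -5 12
LOAD 0   -> -29 5 5 -5 12 -12
OVER     -> -29 5 5 -5 12 -12 12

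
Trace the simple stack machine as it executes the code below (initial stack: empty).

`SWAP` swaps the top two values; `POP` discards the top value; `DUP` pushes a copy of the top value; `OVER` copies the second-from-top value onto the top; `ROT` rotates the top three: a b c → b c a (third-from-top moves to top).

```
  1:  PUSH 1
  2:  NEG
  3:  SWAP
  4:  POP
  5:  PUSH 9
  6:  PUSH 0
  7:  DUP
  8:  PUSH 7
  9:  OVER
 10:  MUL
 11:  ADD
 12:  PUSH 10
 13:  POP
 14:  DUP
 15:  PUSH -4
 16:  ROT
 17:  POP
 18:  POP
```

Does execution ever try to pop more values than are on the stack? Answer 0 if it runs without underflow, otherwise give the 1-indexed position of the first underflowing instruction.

PUSH 1 → 1
NEG    → -1
SWAP  — needs 2 operands, stack has 1 → underflow

3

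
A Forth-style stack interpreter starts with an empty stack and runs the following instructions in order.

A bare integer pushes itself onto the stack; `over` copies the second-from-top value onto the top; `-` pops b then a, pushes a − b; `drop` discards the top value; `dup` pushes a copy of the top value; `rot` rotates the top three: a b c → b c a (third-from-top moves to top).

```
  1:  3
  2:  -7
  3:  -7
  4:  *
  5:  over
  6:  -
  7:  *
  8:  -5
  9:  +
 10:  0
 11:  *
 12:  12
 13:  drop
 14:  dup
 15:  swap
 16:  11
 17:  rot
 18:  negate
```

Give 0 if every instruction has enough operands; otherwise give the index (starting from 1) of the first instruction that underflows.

3      : 3
-7     : 3 -7
-7     : 3 -7 -7
*      : 3 49
over   : 3 49 3
-      : 3 46
*      : 138
-5     : 138 -5
+      : 133
0      : 133 0
*      : 0
12     : 0 12
drop   : 0
dup    : 0 0
swap   : 0 0
11     : 0 0 11
rot    : 0 11 0
negate : 0 11 0

0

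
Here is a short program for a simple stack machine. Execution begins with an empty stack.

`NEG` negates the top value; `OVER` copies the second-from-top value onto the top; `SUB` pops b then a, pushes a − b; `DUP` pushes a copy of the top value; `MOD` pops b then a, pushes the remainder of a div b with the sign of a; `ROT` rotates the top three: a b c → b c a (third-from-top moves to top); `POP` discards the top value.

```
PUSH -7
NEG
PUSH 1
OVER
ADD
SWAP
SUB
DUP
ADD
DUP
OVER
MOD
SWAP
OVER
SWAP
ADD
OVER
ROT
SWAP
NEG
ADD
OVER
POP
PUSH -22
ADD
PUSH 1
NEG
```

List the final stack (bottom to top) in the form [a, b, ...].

PUSH -7  → -7
NEG      → 7
PUSH 1   → 7 1
OVER     → 7 1 7
ADD      → 7 8
SWAP     → 8 7
SUB      → 1
DUP      → 1 1
ADD      → 2
DUP      → 2 2
OVER     → 2 2 2
MOD      → 2 0
SWAP     → 0 2
OVER     → 0 2 0
SWAP     → 0 0 2
ADD      → 0 2
OVER     → 0 2 0
ROT      → 2 0 0
SWAP     → 2 0 0
NEG      → 2 0 0
ADD      → 2 0
OVER     → 2 0 2
POP      → 2 0
PUSH -22 → 2 0 -22
ADD      → 2 -22
PUSH 1   → 2 -22 1
NEG      → 2 -22 -1

[2, -22, -1]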